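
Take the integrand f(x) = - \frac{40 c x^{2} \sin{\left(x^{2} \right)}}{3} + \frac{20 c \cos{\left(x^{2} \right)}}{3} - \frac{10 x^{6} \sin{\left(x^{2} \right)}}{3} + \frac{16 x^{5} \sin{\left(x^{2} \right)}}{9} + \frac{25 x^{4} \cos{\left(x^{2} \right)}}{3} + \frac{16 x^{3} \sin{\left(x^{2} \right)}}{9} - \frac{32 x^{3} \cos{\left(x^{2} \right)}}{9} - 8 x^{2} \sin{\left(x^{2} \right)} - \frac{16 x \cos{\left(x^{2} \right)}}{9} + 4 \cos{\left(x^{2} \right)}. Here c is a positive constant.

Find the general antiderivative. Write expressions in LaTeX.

F(x) = \frac{20 c x \cos{\left(x^{2} \right)}}{3} + \frac{5 x^{5} \cos{\left(x^{2} \right)}}{3} - \frac{8 x^{4} \cos{\left(x^{2} \right)}}{9} - \frac{8 x^{2} \cos{\left(x^{2} \right)}}{9} + 4 x \cos{\left(x^{2} \right)} + C

f has the shape u'v + uv' for u = \frac{20 c x}{3} + \frac{5 x^{5}}{3} - \frac{8 x^{4}}{9} - \frac{8 x^{2}}{9} + 4 x and v = \cos{\left(x^{2} \right)} — it is the derivative of the product u*v.
Check: d/dx[\frac{20 c x \cos{\left(x^{2} \right)}}{3} + \frac{5 x^{5} \cos{\left(x^{2} \right)}}{3} - \frac{8 x^{4} \cos{\left(x^{2} \right)}}{9} - \frac{8 x^{2} \cos{\left(x^{2} \right)}}{9} + 4 x \cos{\left(x^{2} \right)}] = - \frac{40 c x^{2} \sin{\left(x^{2} \right)}}{3} + \frac{20 c \cos{\left(x^{2} \right)}}{3} - \frac{10 x^{6} \sin{\left(x^{2} \right)}}{3} + \frac{16 x^{5} \sin{\left(x^{2} \right)}}{9} + \frac{25 x^{4} \cos{\left(x^{2} \right)}}{3} + \frac{16 x^{3} \sin{\left(x^{2} \right)}}{9} - \frac{32 x^{3} \cos{\left(x^{2} \right)}}{9} - 8 x^{2} \sin{\left(x^{2} \right)} - \frac{16 x \cos{\left(x^{2} \right)}}{9} + 4 \cos{\left(x^{2} \right)} = f(x).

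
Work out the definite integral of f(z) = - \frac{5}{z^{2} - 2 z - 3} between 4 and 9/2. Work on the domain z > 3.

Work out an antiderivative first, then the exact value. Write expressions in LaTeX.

Factor the denominator (\left(z - 3\right) \left(z + 1\right)) and decompose: f = \frac{5}{4 \left(z + 1\right)} - \frac{5}{4 \left(z - 3\right)}; each piece integrates to a log, atan, or power term.
F(z) = - \frac{5 \log{\left(z - 3 \right)}}{4} + \frac{5 \log{\left(z + 1 \right)}}{4} is an antiderivative of f.
Check: d/dz[- \frac{5 \log{\left(z - 3 \right)}}{4} + \frac{5 \log{\left(z + 1 \right)}}{4}] = - \frac{5}{z^{2} - 2 z - 3} = f(z).
F(9/2) = - \frac{5 \log{\left(\frac{3}{2} \right)}}{4} + \frac{5 \log{\left(\frac{11}{2} \right)}}{4}; F(4) = \frac{5 \log{\left(5 \right)}}{4}.
Integral = F(9/2) - F(4) = - \frac{5 \log{\left(5 \right)}}{4} - \frac{5 \log{\left(\frac{3}{2} \right)}}{4} + \frac{5 \log{\left(\frac{11}{2} \right)}}{4}.

Antiderivative: F(z) = - \frac{5 \log{\left(z - 3 \right)}}{4} + \frac{5 \log{\left(z + 1 \right)}}{4}; value = - \frac{5 \log{\left(5 \right)}}{4} - \frac{5 \log{\left(\frac{3}{2} \right)}}{4} + \frac{5 \log{\left(\frac{11}{2} \right)}}{4}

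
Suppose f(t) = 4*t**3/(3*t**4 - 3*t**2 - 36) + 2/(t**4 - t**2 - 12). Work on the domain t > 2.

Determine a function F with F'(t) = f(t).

The denominator factors as 3*(t - 2)*(t + 2)*(t**2 + 3); partial fractions split f into directly integrable pieces: 2*(2*t - 1)/(7*(t**2 + 3)) + 13/(42*(t + 2)) + 19/(42*(t - 2)).
Check: d/dt[-(-19*log(t - 2) - 13*log(t + 2) - 12*log(t**2 + 3) + 4*sqrt(3)*atan(sqrt(3)*t/3))/42] = (4*t**3 + 6)/(3*t**4 - 3*t**2 - 36), which equals f(t).

An antiderivative is F(t) = -(-19*log(t - 2) - 13*log(t + 2) - 12*log(t**2 + 3) + 4*sqrt(3)*atan(sqrt(3)*t/3))/42.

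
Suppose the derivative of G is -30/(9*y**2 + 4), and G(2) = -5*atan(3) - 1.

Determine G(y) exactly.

G(y) = -5*atan(3*y/2) - 1

Differentiate the proposed G(y) back; it has to land on the given G'(y).
A general antiderivative is -5*atan(3*y/2) + C.
The condition gives C = -5*atan(3) - 1 - (-5*atan(3)) = -1.
So G(y) = -5*atan(3*y/2) - 1.
Check: d/dy[-5*atan(3*y/2) - 1] = -30/(9*y**2 + 4) = G'(y).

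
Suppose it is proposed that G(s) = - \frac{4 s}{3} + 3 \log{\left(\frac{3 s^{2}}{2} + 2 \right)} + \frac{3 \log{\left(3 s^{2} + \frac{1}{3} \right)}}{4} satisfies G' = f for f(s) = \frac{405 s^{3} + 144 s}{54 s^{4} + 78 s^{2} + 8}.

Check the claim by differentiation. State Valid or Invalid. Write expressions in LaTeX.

Invalid: d/ds[G] - f = - \frac{4}{3}, which is not 0.

d/ds[G] = \frac{- 216 s^{4} + 1215 s^{3} - 312 s^{2} + 432 s - 32}{162 s^{4} + 234 s^{2} + 24}
d/ds[G] - f(s) = - \frac{4}{3} != 0.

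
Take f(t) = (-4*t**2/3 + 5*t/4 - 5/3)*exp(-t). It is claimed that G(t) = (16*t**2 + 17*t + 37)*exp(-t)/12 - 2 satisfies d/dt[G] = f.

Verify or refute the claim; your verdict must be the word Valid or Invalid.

d/dt[G] = (-16*t**2 + 15*t - 20)*exp(-t)/12
This equals f(t) exactly, so the claim holds.

Valid - the claim checks out under differentiation.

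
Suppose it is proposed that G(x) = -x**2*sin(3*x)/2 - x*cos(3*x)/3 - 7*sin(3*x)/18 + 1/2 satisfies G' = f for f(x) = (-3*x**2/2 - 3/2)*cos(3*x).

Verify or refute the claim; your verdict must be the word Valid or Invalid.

Valid. The derivative of G reproduces f.

d/dx[G] = -3*x**2*cos(3*x)/2 - 3*cos(3*x)/2
This equals f(x) exactly, so the claim holds.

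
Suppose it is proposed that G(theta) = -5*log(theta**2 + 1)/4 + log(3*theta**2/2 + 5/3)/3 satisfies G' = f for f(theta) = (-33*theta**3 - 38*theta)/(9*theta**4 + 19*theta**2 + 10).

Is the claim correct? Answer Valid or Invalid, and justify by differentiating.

d/dtheta[G] = (-33*theta**3 - 38*theta)/(18*theta**4 + 38*theta**2 + 20)
d/dtheta[G] - f(theta) = (33*theta**3 + 38*theta)/(18*theta**4 + 38*theta**2 + 20) != 0.

Invalid: d/dtheta[G] - f = (33*theta**3 + 38*theta)/(18*theta**4 + 38*theta**2 + 20), which is not 0.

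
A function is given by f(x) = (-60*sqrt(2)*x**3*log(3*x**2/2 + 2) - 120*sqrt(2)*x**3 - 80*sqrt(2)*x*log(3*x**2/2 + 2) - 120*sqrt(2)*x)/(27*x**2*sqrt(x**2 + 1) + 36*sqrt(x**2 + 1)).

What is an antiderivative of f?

Recognize the product-rule pattern: f = u'v + uv' with u = -20*sqrt(2*x**2 + 2)/9, v = log(3*x**2/2 + 2), so integration by parts undoes it.
Check: d/dx[-20*sqrt(2*x**2 + 2)*log(3*x**2/2 + 2)/9] = (-60*sqrt(2)*x**3*log(3*x**2/2 + 2) - 120*sqrt(2)*x**3 - 80*sqrt(2)*x*log(3*x**2/2 + 2) - 120*sqrt(2)*x)/(27*x**2*sqrt(x**2 + 1) + 36*sqrt(x**2 + 1)) = f(x).

An antiderivative is F(x) = -20*sqrt(2*x**2 + 2)*log(3*x**2/2 + 2)/9.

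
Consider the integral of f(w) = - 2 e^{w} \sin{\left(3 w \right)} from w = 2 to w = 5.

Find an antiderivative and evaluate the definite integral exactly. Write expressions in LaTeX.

Antiderivative: F(w) = \frac{\left(- \sin{\left(3 w \right)} + 3 \cos{\left(3 w \right)}\right) e^{w}}{5}; value = \frac{3 e^{5} \cos{\left(15 \right)}}{5} - \frac{e^{5} \sin{\left(15 \right)}}{5} - \frac{3 e^{2} \cos{\left(6 \right)}}{5} + \frac{e^{2} \sin{\left(6 \right)}}{5}

Differentiate the proposed F(w) back; it has to land on f(w) exactly.
F(w) = \frac{\left(- \sin{\left(3 w \right)} + 3 \cos{\left(3 w \right)}\right) e^{w}}{5} is an antiderivative of f.
Check: d/dw[\frac{\left(- \sin{\left(3 w \right)} + 3 \cos{\left(3 w \right)}\right) e^{w}}{5}] = - 2 e^{w} \sin{\left(3 w \right)} = f(w).
F(5) = \frac{3 e^{5} \cos{\left(15 \right)}}{5} - \frac{e^{5} \sin{\left(15 \right)}}{5}; F(2) = - \frac{e^{2} \sin{\left(6 \right)}}{5} + \frac{3 e^{2} \cos{\left(6 \right)}}{5}.
Integral = F(5) - F(2) = \frac{3 e^{5} \cos{\left(15 \right)}}{5} - \frac{e^{5} \sin{\left(15 \right)}}{5} - \frac{3 e^{2} \cos{\left(6 \right)}}{5} + \frac{e^{2} \sin{\left(6 \right)}}{5}.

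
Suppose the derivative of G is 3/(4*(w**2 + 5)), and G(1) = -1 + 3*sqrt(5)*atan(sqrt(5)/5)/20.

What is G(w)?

For G(w) to be correct, d/dw[G] must agree with the stated G'(w) identically.
A general antiderivative is 3*sqrt(5)*atan(sqrt(5)*w/5)/20 + C.
The condition gives C = -1 + 3*sqrt(5)*atan(sqrt(5)/5)/20 - (3*sqrt(5)*atan(sqrt(5)/5)/20) = -1.
So G(w) = 3*sqrt(5)*atan(sqrt(5)*w/5)/20 - 1.
Check: d/dw[3*sqrt(5)*atan(sqrt(5)*w/5)/20 - 1] = 3/(4*w**2 + 20), which equals G'(w).

G(w) = 3*sqrt(5)*atan(sqrt(5)*w/5)/20 - 1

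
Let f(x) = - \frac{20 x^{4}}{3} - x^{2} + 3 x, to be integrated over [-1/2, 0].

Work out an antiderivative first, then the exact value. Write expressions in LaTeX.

The integrand splits into summands that can be handled one at a time.
F(x) = - \frac{4 x^{5}}{3} - \frac{x^{3}}{3} + \frac{3 x^{2}}{2} is an antiderivative of f.
Check: d/dx[- \frac{4 x^{5}}{3} - \frac{x^{3}}{3} + \frac{3 x^{2}}{2}] = - \frac{20 x^{4}}{3} - x^{2} + 3 x = f(x).
F(0) = 0; F(-1/2) = \frac{11}{24}.
Integral = F(0) - F(-1/2) = - \frac{11}{24}.

Antiderivative: F(x) = - \frac{4 x^{5}}{3} - \frac{x^{3}}{3} + \frac{3 x^{2}}{2}; value = - \frac{11}{24}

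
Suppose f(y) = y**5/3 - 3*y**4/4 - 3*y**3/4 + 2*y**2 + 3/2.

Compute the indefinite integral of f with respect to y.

Integrate term by term and add the pieces.
Check: d/dy[y**6/18 - 3*y**5/20 - 3*y**4/16 + 2*y**3/3 + 3*y/2] = y**5/3 - 3*y**4/4 - 3*y**3/4 + 2*y**2 + 3/2 = f(y).

F(y) = y**6/18 - 3*y**5/20 - 3*y**4/16 + 2*y**3/3 + 3*y/2 + C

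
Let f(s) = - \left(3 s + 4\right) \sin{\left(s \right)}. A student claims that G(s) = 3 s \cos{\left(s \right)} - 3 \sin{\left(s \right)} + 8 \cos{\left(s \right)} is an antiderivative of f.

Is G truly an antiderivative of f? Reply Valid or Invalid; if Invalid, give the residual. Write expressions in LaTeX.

Invalid: d/ds[G] - f = - 4 \sin{\left(s \right)}, which is not 0.

d/ds[G] = - 3 s \sin{\left(s \right)} - 8 \sin{\left(s \right)}
d/ds[G] - f(s) = - 4 \sin{\left(s \right)} != 0.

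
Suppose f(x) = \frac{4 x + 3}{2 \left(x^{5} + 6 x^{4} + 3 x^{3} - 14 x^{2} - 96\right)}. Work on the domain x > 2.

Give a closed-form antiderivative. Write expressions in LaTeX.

The denominator factors as 2 \left(x - 2\right) \left(x + 4\right)^{2} \left(x^{2} + 3\right); partial fractions split f into directly integrable pieces: - \frac{191 x + 186}{5054 \left(x^{2} + 3\right)} + \frac{415}{25992 \left(x + 4\right)} + \frac{13}{228 \left(x + 4\right)^{2}} + \frac{11}{504 \left(x - 2\right)}.
Check: d/dx[\frac{3971 \left(x + 4\right) \log{\left(x - 2 \right)} + 2905 \left(x + 4\right) \log{\left(x + 4 \right)} - 3438 \left(x + 4\right) \log{\left(x^{2} + 3 \right)} - 2232 \sqrt{3} \left(x + 4\right) \operatorname{atan}{\left(\frac{\sqrt{3} x}{3} \right)} - 10374}{181944 \left(x + 4\right)}] = \frac{4 x + 3}{2 x^{5} + 12 x^{4} + 6 x^{3} - 28 x^{2} - 192}, which equals f(x).

An antiderivative is F(x) = \frac{3971 \left(x + 4\right) \log{\left(x - 2 \right)} + 2905 \left(x + 4\right) \log{\left(x + 4 \right)} - 3438 \left(x + 4\right) \log{\left(x^{2} + 3 \right)} - 2232 \sqrt{3} \left(x + 4\right) \operatorname{atan}{\left(\frac{\sqrt{3} x}{3} \right)} - 10374}{181944 \left(x + 4\right)}.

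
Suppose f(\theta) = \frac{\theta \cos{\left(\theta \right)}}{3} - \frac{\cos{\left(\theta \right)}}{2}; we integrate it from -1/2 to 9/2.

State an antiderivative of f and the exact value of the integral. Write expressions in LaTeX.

Antiderivative: F(\theta) = \frac{2 \theta \sin{\left(\theta \right)} - 3 \sin{\left(\theta \right)} + 2 \cos{\left(\theta \right)}}{6}; value = \sin{\left(\frac{9}{2} \right)} - \frac{2 \sin{\left(\frac{1}{2} \right)}}{3} - \frac{\cos{\left(\frac{1}{2} \right)}}{3} + \frac{\cos{\left(\frac{9}{2} \right)}}{3}

The integrand splits into summands that can be handled one at a time.
F(\theta) = \frac{2 \theta \sin{\left(\theta \right)} - 3 \sin{\left(\theta \right)} + 2 \cos{\left(\theta \right)}}{6} is an antiderivative of f.
Check: d/d\theta[\frac{2 \theta \sin{\left(\theta \right)} - 3 \sin{\left(\theta \right)} + 2 \cos{\left(\theta \right)}}{6}] = \frac{\theta \cos{\left(\theta \right)}}{3} - \frac{\cos{\left(\theta \right)}}{2} = f(\theta).
F(9/2) = \sin{\left(\frac{9}{2} \right)} + \frac{\cos{\left(\frac{9}{2} \right)}}{3}; F(-1/2) = \frac{\cos{\left(\frac{1}{2} \right)}}{3} + \frac{2 \sin{\left(\frac{1}{2} \right)}}{3}.
Integral = F(9/2) - F(-1/2) = \sin{\left(\frac{9}{2} \right)} - \frac{2 \sin{\left(\frac{1}{2} \right)}}{3} - \frac{\cos{\left(\frac{1}{2} \right)}}{3} + \frac{\cos{\left(\frac{9}{2} \right)}}{3}.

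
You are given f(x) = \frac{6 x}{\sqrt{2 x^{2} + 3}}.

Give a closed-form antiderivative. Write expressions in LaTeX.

An antiderivative is F(x) = 3 \sqrt{2 x^{2} + 3}.

f matches the chain-rule pattern g'(h)*h' with inner function h(x) = 2 x^{2} + 3; substituting u = h(x) collapses the integral.
Check: d/dx[3 \sqrt{2 x^{2} + 3}] = \frac{6 x}{\sqrt{2 x^{2} + 3}} = f(x).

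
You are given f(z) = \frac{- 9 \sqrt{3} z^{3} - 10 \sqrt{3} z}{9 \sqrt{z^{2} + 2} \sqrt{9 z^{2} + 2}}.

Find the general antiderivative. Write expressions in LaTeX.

F(z) = - \frac{\sqrt{3} \sqrt{z^{2} + 2} \sqrt{9 z^{2} + 2}}{18} + C

f has the shape u'v + uv' for u = - \frac{\sqrt{\frac{z^{2}}{2} + 1}}{3} and v = \sqrt{\frac{3 z^{2}}{2} + \frac{1}{3}} — it is the derivative of the product u*v.
Check: d/dz[- \frac{\sqrt{3} \sqrt{z^{2} + 2} \sqrt{9 z^{2} + 2}}{18}] = \frac{- 9 \sqrt{3} z^{3} - 10 \sqrt{3} z}{9 \sqrt{z^{2} + 2} \sqrt{9 z^{2} + 2}} = f(z).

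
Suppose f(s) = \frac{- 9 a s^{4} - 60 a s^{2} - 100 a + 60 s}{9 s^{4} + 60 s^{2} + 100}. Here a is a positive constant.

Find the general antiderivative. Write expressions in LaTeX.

A first test for any F(s): its s-derivative must equal f(s) identically.
Check: d/ds[\frac{- a s \left(3 s^{2} + 10\right) - 10}{3 s^{2} + 10}] = \frac{- 9 a s^{4} - 60 a s^{2} - 100 a + 60 s}{9 s^{4} + 60 s^{2} + 100} = f(s).

F(s) = \frac{- a s \left(3 s^{2} + 10\right) - 10}{3 s^{2} + 10} + C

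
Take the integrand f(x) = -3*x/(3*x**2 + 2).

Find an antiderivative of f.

f matches the chain-rule pattern g'(h)*h' with inner function h(x) = x**2 + 2/3; substituting u = h(x) collapses the integral.
Check: d/dx[-log(x**2 + 2/3)/2] = -3*x/(3*x**2 + 2) = f(x).

An antiderivative is F(x) = -log(x**2 + 2/3)/2.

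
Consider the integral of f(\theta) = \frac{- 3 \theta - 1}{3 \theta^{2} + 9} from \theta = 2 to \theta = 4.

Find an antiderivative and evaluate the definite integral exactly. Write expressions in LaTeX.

Antiderivative: F(\theta) = - \frac{\log{\left(\theta^{2} + 3 \right)}}{2} - \frac{\sqrt{3} \operatorname{atan}{\left(\frac{\sqrt{3} \theta}{3} \right)}}{9}; value = - \frac{\log{\left(19 \right)}}{2} - \frac{\sqrt{3} \operatorname{atan}{\left(\frac{4 \sqrt{3}}{3} \right)}}{9} + \frac{\sqrt{3} \operatorname{atan}{\left(\frac{2 \sqrt{3}}{3} \right)}}{9} + \frac{\log{\left(7 \right)}}{2}

Any candidate F(\theta) must reproduce f(\theta) exactly when differentiated.
F(\theta) = - \frac{\log{\left(\theta^{2} + 3 \right)}}{2} - \frac{\sqrt{3} \operatorname{atan}{\left(\frac{\sqrt{3} \theta}{3} \right)}}{9} is an antiderivative of f.
Check: d/d\theta[- \frac{\log{\left(\theta^{2} + 3 \right)}}{2} - \frac{\sqrt{3} \operatorname{atan}{\left(\frac{\sqrt{3} \theta}{3} \right)}}{9}] = \frac{- 3 \theta - 1}{3 \theta^{2} + 9} = f(\theta).
F(4) = - \frac{\log{\left(19 \right)}}{2} - \frac{\sqrt{3} \operatorname{atan}{\left(\frac{4 \sqrt{3}}{3} \right)}}{9}; F(2) = - \frac{\log{\left(7 \right)}}{2} - \frac{\sqrt{3} \operatorname{atan}{\left(\frac{2 \sqrt{3}}{3} \right)}}{9}.
Integral = F(4) - F(2) = - \frac{\log{\left(19 \right)}}{2} - \frac{\sqrt{3} \operatorname{atan}{\left(\frac{4 \sqrt{3}}{3} \right)}}{9} + \frac{\sqrt{3} \operatorname{atan}{\left(\frac{2 \sqrt{3}}{3} \right)}}{9} + \frac{\log{\left(7 \right)}}{2}.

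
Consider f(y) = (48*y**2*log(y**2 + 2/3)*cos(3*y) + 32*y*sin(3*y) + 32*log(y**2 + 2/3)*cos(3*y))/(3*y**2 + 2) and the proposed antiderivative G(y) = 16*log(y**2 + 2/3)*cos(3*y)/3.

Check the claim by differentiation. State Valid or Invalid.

d/dy[G] = (-48*y**2*log(y**2 + 2/3)*sin(3*y) + 32*y*cos(3*y) - 32*log(y**2 + 2/3)*sin(3*y))/(3*y**2 + 2)
d/dy[G] - f(y) = (-48*y**2*log(y**2 + 2/3)*sin(3*y) - 48*y**2*log(y**2 + 2/3)*cos(3*y) - 32*y*sin(3*y) + 32*y*cos(3*y) - 32*log(y**2 + 2/3)*sin(3*y) - 32*log(y**2 + 2/3)*cos(3*y))/(3*y**2 + 2) != 0.

Invalid: d/dy[G] - f = (-48*y**2*log(y**2 + 2/3)*sin(3*y) - 48*y**2*log(y**2 + 2/3)*cos(3*y) - 32*y*sin(3*y) + 32*y*cos(3*y) - 32*log(y**2 + 2/3)*sin(3*y) - 32*log(y**2 + 2/3)*cos(3*y))/(3*y**2 + 2), which is not 0.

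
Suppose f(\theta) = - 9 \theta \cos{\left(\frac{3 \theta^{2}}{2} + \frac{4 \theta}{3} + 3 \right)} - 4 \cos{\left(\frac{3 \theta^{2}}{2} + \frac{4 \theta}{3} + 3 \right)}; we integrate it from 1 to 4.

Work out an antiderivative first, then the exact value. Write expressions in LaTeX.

Antiderivative: F(\theta) = - 3 \sin{\left(\frac{3 \theta^{2}}{2} + \frac{4 \theta}{3} + 3 \right)}; value = - 3 \sin{\left(\frac{97}{3} \right)} + 3 \sin{\left(\frac{35}{6} \right)}

The substitution u = \frac{3 \theta^{2}}{2} + \frac{4 \theta}{3} + 3 works: f is exactly (dF/du)*(du/d\theta) for that inner function.
F(\theta) = - 3 \sin{\left(\frac{3 \theta^{2}}{2} + \frac{4 \theta}{3} + 3 \right)} is an antiderivative of f.
Check: d/d\theta[- 3 \sin{\left(\frac{3 \theta^{2}}{2} + \frac{4 \theta}{3} + 3 \right)}] = - 9 \theta \cos{\left(\frac{3 \theta^{2}}{2} + \frac{4 \theta}{3} + 3 \right)} - 4 \cos{\left(\frac{3 \theta^{2}}{2} + \frac{4 \theta}{3} + 3 \right)} = f(\theta).
F(4) = - 3 \sin{\left(\frac{97}{3} \right)}; F(1) = - 3 \sin{\left(\frac{35}{6} \right)}.
Integral = F(4) - F(1) = - 3 \sin{\left(\frac{97}{3} \right)} + 3 \sin{\left(\frac{35}{6} \right)}.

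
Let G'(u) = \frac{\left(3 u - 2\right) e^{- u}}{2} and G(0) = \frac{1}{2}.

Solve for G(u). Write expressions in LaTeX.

G(u) = - \frac{3 u e^{- u}}{2} + 1 - \frac{e^{- u}}{2}

G'(u) has the shape v'r + vr' for v = - \frac{3 u}{2} - \frac{1}{2} and r = e^{- u} — it is the derivative of the product v*r.
A general antiderivative is \frac{\left(- 3 u - 1\right) e^{- u}}{2} + C.
The condition gives C = \frac{1}{2} - (- \frac{1}{2}) = 1.
So G(u) = - \frac{3 u e^{- u}}{2} + 1 - \frac{e^{- u}}{2}.
Check: d/du[- \frac{3 u e^{- u}}{2} + 1 - \frac{e^{- u}}{2}] = \frac{\left(3 u - 2\right) e^{- u}}{2} = G'(u).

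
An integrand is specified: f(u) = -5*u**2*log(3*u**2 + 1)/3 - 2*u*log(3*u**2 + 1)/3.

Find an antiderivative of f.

An antiderivative is F(u) = 10*u**3/27 + u**2/3 - 10*u/27 + (-5*u**3/9 - u**2/3)*log(3*u**2 + 1) - log(u**2 + 1/3)/9 + 10*sqrt(3)*atan(sqrt(3)*u)/81.

Integrate term by term and add the pieces.
Check: d/du[10*u**3/27 + u**2/3 - 10*u/27 + (-5*u**3/9 - u**2/3)*log(3*u**2 + 1) - log(u**2 + 1/3)/9 + 10*sqrt(3)*atan(sqrt(3)*u)/81] = -5*u**2*log(3*u**2 + 1)/3 - 2*u*log(3*u**2 + 1)/3 = f(u).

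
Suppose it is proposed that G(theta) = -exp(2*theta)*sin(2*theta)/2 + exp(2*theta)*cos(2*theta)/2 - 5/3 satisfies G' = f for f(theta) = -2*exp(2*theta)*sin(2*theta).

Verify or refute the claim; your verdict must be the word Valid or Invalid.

d/dtheta[G] = -2*exp(2*theta)*sin(2*theta)
This equals f(theta) exactly, so the claim holds.

Valid - differentiating G returns exactly f.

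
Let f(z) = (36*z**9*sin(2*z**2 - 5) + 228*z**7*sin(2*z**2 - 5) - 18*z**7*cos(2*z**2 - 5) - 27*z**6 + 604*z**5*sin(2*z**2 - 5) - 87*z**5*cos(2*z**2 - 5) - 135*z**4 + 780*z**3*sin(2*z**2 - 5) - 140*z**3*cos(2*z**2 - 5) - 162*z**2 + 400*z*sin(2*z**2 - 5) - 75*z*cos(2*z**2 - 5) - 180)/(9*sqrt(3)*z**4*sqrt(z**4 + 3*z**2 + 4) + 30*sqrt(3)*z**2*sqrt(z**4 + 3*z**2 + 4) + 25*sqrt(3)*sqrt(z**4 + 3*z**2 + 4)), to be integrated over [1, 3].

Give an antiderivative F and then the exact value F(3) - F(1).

Antiderivative: F(z) = -sqrt(3)*(9*z + (3*z**2 + 5)*cos(2*z**2 - 5))*sqrt(z**4 + 3*z**2 + 4)/(3*(3*z**2 + 5)); value = -4*sqrt(21)*cos(13)/3 - 9*sqrt(21)/8 + 2*sqrt(6)*cos(3)/3 + 3*sqrt(6)/4

f has the shape u'v + uv' for u = -sqrt(z**4/3 + z**2 + 4/3) and v = 3*z/(z**2 + 5/3) + cos(2*z**2 - 5) — it is the derivative of the product u*v.
F(z) = -sqrt(3)*(9*z + (3*z**2 + 5)*cos(2*z**2 - 5))*sqrt(z**4 + 3*z**2 + 4)/(3*(3*z**2 + 5)) is an antiderivative of f.
Check: d/dz[-sqrt(3)*(9*z + (3*z**2 + 5)*cos(2*z**2 - 5))*sqrt(z**4 + 3*z**2 + 4)/(3*(3*z**2 + 5))] = (36*sqrt(3)*z**9*sin(2*z**2 - 5) + 228*sqrt(3)*z**7*sin(2*z**2 - 5) - 18*sqrt(3)*z**7*cos(2*z**2 - 5) - 27*sqrt(3)*z**6 + 604*sqrt(3)*z**5*sin(2*z**2 - 5) - 87*sqrt(3)*z**5*cos(2*z**2 - 5) - 135*sqrt(3)*z**4 + 780*sqrt(3)*z**3*sin(2*z**2 - 5) - 140*sqrt(3)*z**3*cos(2*z**2 - 5) - 162*sqrt(3)*z**2 + 400*sqrt(3)*z*sin(2*z**2 - 5) - 75*sqrt(3)*z*cos(2*z**2 - 5) - 180*sqrt(3))/(27*z**4*sqrt(z**4 + 3*z**2 + 4) + 90*z**2*sqrt(z**4 + 3*z**2 + 4) + 75*sqrt(z**4 + 3*z**2 + 4)), which equals f(z).
F(3) = -4*sqrt(21)*cos(13)/3 - 9*sqrt(21)/8; F(1) = -3*sqrt(6)/4 - 2*sqrt(6)*cos(3)/3.
Integral = F(3) - F(1) = -4*sqrt(21)*cos(13)/3 - 9*sqrt(21)/8 + 2*sqrt(6)*cos(3)/3 + 3*sqrt(6)/4.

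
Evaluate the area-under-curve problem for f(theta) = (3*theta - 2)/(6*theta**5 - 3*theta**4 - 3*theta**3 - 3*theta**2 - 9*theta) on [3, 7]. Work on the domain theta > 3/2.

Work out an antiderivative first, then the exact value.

Antiderivative: F(theta) = (104*log(theta) + 16*log(theta - 3/2) - 78*log(theta + 1) - 21*log(theta**2 + 1) - 102*atan(theta))/468; value = -log(8)/6 - 17*atan(7)/78 - 2*log(3)/9 - 7*log(50)/156 - 4*log(3/2)/117 + 4*log(11/2)/117 + 7*log(10)/156 + log(4)/6 + 17*atan(3)/78 + 2*log(7)/9

Factor the denominator (3*theta*(theta + 1)*(2*theta - 3)*(theta**2 + 1)) and decompose: f = -(7*theta + 17)/(78*(theta**2 + 1)) + 8/(117*(2*theta - 3)) - 1/(6*(theta + 1)) + 2/(9*theta); each piece integrates to a log, atan, or power term.
F(theta) = (104*log(theta) + 16*log(theta - 3/2) - 78*log(theta + 1) - 21*log(theta**2 + 1) - 102*atan(theta))/468 is an antiderivative of f.
Check: d/dtheta[(104*log(theta) + 16*log(theta - 3/2) - 78*log(theta + 1) - 21*log(theta**2 + 1) - 102*atan(theta))/468] = (3*theta - 2)/(6*theta**5 - 3*theta**4 - 3*theta**3 - 3*theta**2 - 9*theta) = f(theta).
F(7) = -log(8)/6 - 17*atan(7)/78 - 7*log(50)/156 + 4*log(11/2)/117 + 2*log(7)/9; F(3) = -17*atan(3)/78 - log(4)/6 - 7*log(10)/156 + 4*log(3/2)/117 + 2*log(3)/9.
Integral = F(7) - F(3) = -log(8)/6 - 17*atan(7)/78 - 2*log(3)/9 - 7*log(50)/156 - 4*log(3/2)/117 + 4*log(11/2)/117 + 7*log(10)/156 + log(4)/6 + 17*atan(3)/78 + 2*log(7)/9.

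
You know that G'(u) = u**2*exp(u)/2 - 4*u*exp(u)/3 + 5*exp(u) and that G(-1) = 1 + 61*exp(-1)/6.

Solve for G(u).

G(u) = u**2*exp(u)/2 - 7*u*exp(u)/3 + 22*exp(u)/3 + 1

Recognize the product-rule pattern: G'(u) = v'r + vr' with v = u**2/2 - 7*u/3 + 22/3, r = exp(u), so integration by parts undoes it.
A general antiderivative is (3*u**2 - 14*u + 44)*exp(u)/6 + C.
The condition gives C = 1 + 61*exp(-1)/6 - (61*exp(-1)/6) = 1.
So G(u) = u**2*exp(u)/2 - 7*u*exp(u)/3 + 22*exp(u)/3 + 1.
Check: d/du[u**2*exp(u)/2 - 7*u*exp(u)/3 + 22*exp(u)/3 + 1] = u**2*exp(u)/2 - 4*u*exp(u)/3 + 5*exp(u) = G'(u).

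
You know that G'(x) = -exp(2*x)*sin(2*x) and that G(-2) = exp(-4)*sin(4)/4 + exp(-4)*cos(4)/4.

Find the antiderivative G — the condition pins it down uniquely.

G(x) = (-sin(2*x) + cos(2*x))*exp(2*x)/4

Recover the given G'(x) by differentiating a candidate G(x); any mismatch rules it out.
A general antiderivative is -exp(2*x)*sin(2*x)/4 + exp(2*x)*cos(2*x)/4 + C.
The condition gives C = exp(-4)*sin(4)/4 + exp(-4)*cos(4)/4 - (exp(-4)*sin(4)/4 + exp(-4)*cos(4)/4) = 0.
So G(x) = (-sin(2*x) + cos(2*x))*exp(2*x)/4.
Check: d/dx[(-sin(2*x) + cos(2*x))*exp(2*x)/4] = -exp(2*x)*sin(2*x) = G'(x).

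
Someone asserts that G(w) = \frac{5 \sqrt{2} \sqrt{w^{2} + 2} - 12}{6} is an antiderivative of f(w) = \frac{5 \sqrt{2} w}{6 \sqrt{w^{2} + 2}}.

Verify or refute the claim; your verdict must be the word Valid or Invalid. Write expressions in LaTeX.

Valid: G'(w) = f(w).

d/dw[G] = \frac{5 \sqrt{2} w}{6 \sqrt{w^{2} + 2}}
This equals f(w) exactly, so the claim holds.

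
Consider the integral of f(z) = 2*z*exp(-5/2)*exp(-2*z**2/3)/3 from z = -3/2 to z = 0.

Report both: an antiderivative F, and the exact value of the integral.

Antiderivative: F(z) = -exp(-5/2)*exp(-2*z**2/3)/2; value = -exp(-5/2)/2 + exp(-4)/2

The substitution u = -2*z**2/3 - 5/2 works: f is exactly (dF/du)*(du/dz) for that inner function.
F(z) = -exp(-5/2)*exp(-2*z**2/3)/2 is an antiderivative of f.
Check: d/dz[-exp(-5/2)*exp(-2*z**2/3)/2] = 2*z*exp(-5/2)*exp(-2*z**2/3)/3 = f(z).
F(0) = -exp(-5/2)/2; F(-3/2) = -exp(-4)/2.
Integral = F(0) - F(-3/2) = -exp(-5/2)/2 + exp(-4)/2.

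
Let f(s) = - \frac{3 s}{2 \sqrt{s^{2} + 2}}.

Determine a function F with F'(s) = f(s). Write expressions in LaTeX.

An antiderivative is F(s) = - \frac{3 \sqrt{s^{2} + 2}}{2}.

f matches the chain-rule pattern g'(h)*h' with inner function h(s) = s^{2} + 2; substituting u = h(s) collapses the integral.
Check: d/ds[- \frac{3 \sqrt{s^{2} + 2}}{2}] = - \frac{3 s}{2 \sqrt{s^{2} + 2}} = f(s).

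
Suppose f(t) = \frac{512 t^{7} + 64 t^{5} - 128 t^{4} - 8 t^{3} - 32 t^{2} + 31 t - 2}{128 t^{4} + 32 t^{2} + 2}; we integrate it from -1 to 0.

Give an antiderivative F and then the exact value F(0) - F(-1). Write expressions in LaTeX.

Antiderivative: F(t) = t^{4} - \frac{t^{2}}{4} - t - \frac{1}{8 t^{2} + 1}; value = - \frac{95}{36}

Since d/dt undoes antidifferentiation here, F'(t) = f(t) is required of F(t).
F(t) = t^{4} - \frac{t^{2}}{4} - t - \frac{1}{8 t^{2} + 1} is an antiderivative of f.
Check: d/dt[t^{4} - \frac{t^{2}}{4} - t - \frac{1}{8 t^{2} + 1}] = \frac{512 t^{7} + 64 t^{5} - 128 t^{4} - 8 t^{3} - 32 t^{2} + 31 t - 2}{128 t^{4} + 32 t^{2} + 2} = f(t).
F(0) = -1; F(-1) = \frac{59}{36}.
Integral = F(0) - F(-1) = - \frac{95}{36}.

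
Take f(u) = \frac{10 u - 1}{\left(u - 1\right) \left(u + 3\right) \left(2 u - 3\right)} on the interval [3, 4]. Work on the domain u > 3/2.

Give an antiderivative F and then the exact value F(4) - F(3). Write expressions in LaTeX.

The denominator factors as \left(u - 1\right) \left(u + 3\right) \left(2 u - 3\right); partial fractions split f into directly integrable pieces: \frac{56}{9 \left(2 u - 3\right)} - \frac{31}{36 \left(u + 3\right)} - \frac{9}{4 \left(u - 1\right)}.
F(u) = \frac{28 \log{\left(u - \frac{3}{2} \right)}}{9} - \frac{9 \log{\left(u - 1 \right)}}{4} - \frac{31 \log{\left(u + 3 \right)}}{36} is an antiderivative of f.
Check: d/du[\frac{28 \log{\left(u - \frac{3}{2} \right)}}{9} - \frac{9 \log{\left(u - 1 \right)}}{4} - \frac{31 \log{\left(u + 3 \right)}}{36}] = \frac{10 u - 1}{2 u^{3} + u^{2} - 12 u + 9}, which equals f(u).
F(4) = - \frac{9 \log{\left(3 \right)}}{4} - \frac{31 \log{\left(7 \right)}}{36} + \frac{28 \log{\left(\frac{5}{2} \right)}}{9}; F(3) = - \frac{9 \log{\left(2 \right)}}{4} - \frac{31 \log{\left(6 \right)}}{36} + \frac{28 \log{\left(\frac{3}{2} \right)}}{9}.
Integral = F(4) - F(3) = - \frac{9 \log{\left(3 \right)}}{4} - \frac{31 \log{\left(7 \right)}}{36} - \frac{28 \log{\left(\frac{3}{2} \right)}}{9} + \frac{31 \log{\left(6 \right)}}{36} + \frac{9 \log{\left(2 \right)}}{4} + \frac{28 \log{\left(\frac{5}{2} \right)}}{9}.

Antiderivative: F(u) = \frac{28 \log{\left(u - \frac{3}{2} \right)}}{9} - \frac{9 \log{\left(u - 1 \right)}}{4} - \frac{31 \log{\left(u + 3 \right)}}{36}; value = - \frac{9 \log{\left(3 \right)}}{4} - \frac{31 \log{\left(7 \right)}}{36} - \frac{28 \log{\left(\frac{3}{2} \right)}}{9} + \frac{31 \log{\left(6 \right)}}{36} + \frac{9 \log{\left(2 \right)}}{4} + \frac{28 \log{\left(\frac{5}{2} \right)}}{9}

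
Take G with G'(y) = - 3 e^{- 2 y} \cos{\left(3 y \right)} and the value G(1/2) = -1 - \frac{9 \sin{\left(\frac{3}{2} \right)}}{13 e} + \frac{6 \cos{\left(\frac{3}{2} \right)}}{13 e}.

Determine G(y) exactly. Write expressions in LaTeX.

Check a candidate G(y) by differentiating: d/dy[G] must match the given G'(y).
A general antiderivative is - \frac{9 e^{- 2 y} \sin{\left(3 y \right)}}{13} + \frac{6 e^{- 2 y} \cos{\left(3 y \right)}}{13} + C.
The condition gives C = -1 - \frac{9 \sin{\left(\frac{3}{2} \right)}}{13 e} + \frac{6 \cos{\left(\frac{3}{2} \right)}}{13 e} - (- \frac{9 \sin{\left(\frac{3}{2} \right)}}{13 e} + \frac{6 \cos{\left(\frac{3}{2} \right)}}{13 e}) = -1.
So G(y) = -1 - \frac{9 e^{- 2 y} \sin{\left(3 y \right)}}{13} + \frac{6 e^{- 2 y} \cos{\left(3 y \right)}}{13}.
Check: d/dy[-1 - \frac{9 e^{- 2 y} \sin{\left(3 y \right)}}{13} + \frac{6 e^{- 2 y} \cos{\left(3 y \right)}}{13}] = - 3 e^{- 2 y} \cos{\left(3 y \right)} = G'(y).

G(y) = -1 - \frac{9 e^{- 2 y} \sin{\left(3 y \right)}}{13} + \frac{6 e^{- 2 y} \cos{\left(3 y \right)}}{13}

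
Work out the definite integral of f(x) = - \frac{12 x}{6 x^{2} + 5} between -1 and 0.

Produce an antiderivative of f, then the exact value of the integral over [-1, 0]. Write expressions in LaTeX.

Antiderivative: F(x) = - \log{\left(3 x^{2} + \frac{5}{2} \right)}; value = - \log{\left(\frac{5}{2} \right)} + \log{\left(\frac{11}{2} \right)}

f matches the chain-rule pattern g'(h)*h' with inner function h(x) = 3 x^{2} + \frac{5}{2}; substituting u = h(x) collapses the integral.
F(x) = - \log{\left(3 x^{2} + \frac{5}{2} \right)} is an antiderivative of f.
Check: d/dx[- \log{\left(3 x^{2} + \frac{5}{2} \right)}] = - \frac{12 x}{6 x^{2} + 5} = f(x).
F(0) = - \log{\left(\frac{5}{2} \right)}; F(-1) = - \log{\left(\frac{11}{2} \right)}.
Integral = F(0) - F(-1) = - \log{\left(\frac{5}{2} \right)} + \log{\left(\frac{11}{2} \right)}.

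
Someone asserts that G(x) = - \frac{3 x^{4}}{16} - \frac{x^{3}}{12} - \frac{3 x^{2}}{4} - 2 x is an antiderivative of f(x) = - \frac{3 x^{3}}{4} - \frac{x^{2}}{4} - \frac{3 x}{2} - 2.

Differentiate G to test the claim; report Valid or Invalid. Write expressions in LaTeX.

d/dx[G] = - \frac{3 x^{3}}{4} - \frac{x^{2}}{4} - \frac{3 x}{2} - 2
This equals f(x) exactly, so the claim holds.

Valid: G'(x) = f(x).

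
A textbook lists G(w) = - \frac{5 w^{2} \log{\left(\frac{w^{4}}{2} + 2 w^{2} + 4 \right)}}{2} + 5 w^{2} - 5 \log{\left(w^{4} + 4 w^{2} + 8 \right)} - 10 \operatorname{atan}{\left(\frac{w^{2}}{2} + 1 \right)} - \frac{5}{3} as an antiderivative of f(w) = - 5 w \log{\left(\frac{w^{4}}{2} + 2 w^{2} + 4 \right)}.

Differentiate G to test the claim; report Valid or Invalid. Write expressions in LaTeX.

Valid. The derivative of G reproduces f.

d/dw[G] = - 5 w \log{\left(\frac{w^{4}}{2} + 2 w^{2} + 4 \right)}
This equals f(w) exactly, so the claim holds.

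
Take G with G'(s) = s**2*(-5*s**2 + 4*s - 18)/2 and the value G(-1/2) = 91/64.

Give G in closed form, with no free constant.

G(s) = (-s**5 + s**4 - 6*s**3 + 2)/2

A candidate passes only if d/ds[G] lands on the given G'(s) exactly.
A general antiderivative is -s**5/2 + s**4/2 - 3*s**3 - 1 + C.
The condition gives C = 91/64 - (-37/64) = 2.
So G(s) = (-s**5 + s**4 - 6*s**3 + 2)/2.
Check: d/ds[(-s**5 + s**4 - 6*s**3 + 2)/2] = -5*s**4/2 + 2*s**3 - 9*s**2, which equals G'(s).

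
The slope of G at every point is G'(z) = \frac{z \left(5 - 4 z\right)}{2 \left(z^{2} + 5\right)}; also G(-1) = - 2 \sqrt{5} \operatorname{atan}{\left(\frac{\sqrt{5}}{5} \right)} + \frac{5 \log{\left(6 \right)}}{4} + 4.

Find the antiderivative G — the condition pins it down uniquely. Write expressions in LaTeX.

A first test for any G(z): its z-derivative must equal the given G'(z).
A general antiderivative is - 2 z + \frac{5 \log{\left(z^{2} + 5 \right)}}{4} + 2 \sqrt{5} \operatorname{atan}{\left(\frac{\sqrt{5} z}{5} \right)} + C.
The condition gives C = - 2 \sqrt{5} \operatorname{atan}{\left(\frac{\sqrt{5}}{5} \right)} + \frac{5 \log{\left(6 \right)}}{4} + 4 - (- 2 \sqrt{5} \operatorname{atan}{\left(\frac{\sqrt{5}}{5} \right)} + 2 + \frac{5 \log{\left(6 \right)}}{4}) = 2.
So G(z) = - 2 z + \frac{5 \log{\left(z^{2} + 5 \right)}}{4} + 2 \sqrt{5} \operatorname{atan}{\left(\frac{\sqrt{5} z}{5} \right)} + 2.
Check: d/dz[- 2 z + \frac{5 \log{\left(z^{2} + 5 \right)}}{4} + 2 \sqrt{5} \operatorname{atan}{\left(\frac{\sqrt{5} z}{5} \right)} + 2] = \frac{- 4 z^{2} + 5 z}{2 z^{2} + 10}, which equals G'(z).

G(z) = - 2 z + \frac{5 \log{\left(z^{2} + 5 \right)}}{4} + 2 \sqrt{5} \operatorname{atan}{\left(\frac{\sqrt{5} z}{5} \right)} + 2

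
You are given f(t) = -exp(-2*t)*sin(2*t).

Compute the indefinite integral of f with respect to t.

F(t) = exp(-2*t)*sin(2*t)/4 + exp(-2*t)*cos(2*t)/4 + C

A first test for any F(t): its t-derivative must equal f(t) identically.
Check: d/dt[exp(-2*t)*sin(2*t)/4 + exp(-2*t)*cos(2*t)/4] = -exp(-2*t)*sin(2*t) = f(t).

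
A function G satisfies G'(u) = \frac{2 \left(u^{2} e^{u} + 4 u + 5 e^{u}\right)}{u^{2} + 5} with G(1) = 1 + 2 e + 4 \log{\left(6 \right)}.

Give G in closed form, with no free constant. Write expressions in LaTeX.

G(u) = 2 e^{u} + 4 \log{\left(u^{2} + 5 \right)} + 1

Check a candidate G(u) by differentiating: d/du[G] must match the given G'(u).
A general antiderivative is 2 e^{u} + 4 \log{\left(u^{2} + 5 \right)} + C.
The condition gives C = 1 + 2 e + 4 \log{\left(6 \right)} - (2 e + 4 \log{\left(6 \right)}) = 1.
So G(u) = 2 e^{u} + 4 \log{\left(u^{2} + 5 \right)} + 1.
Check: d/du[2 e^{u} + 4 \log{\left(u^{2} + 5 \right)} + 1] = \frac{2 u^{2} e^{u} + 8 u + 10 e^{u}}{u^{2} + 5}, which equals G'(u).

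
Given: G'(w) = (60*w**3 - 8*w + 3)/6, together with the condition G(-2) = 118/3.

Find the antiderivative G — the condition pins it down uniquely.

G(w) = (15*w**4 - 4*w**2 + 3*w + 18)/6

A candidate passes only if d/dw[G] lands on the given G'(w) exactly.
A general antiderivative is 5*w**4/2 - 2*w**2/3 + w/2 + 2 + C.
The condition gives C = 118/3 - (115/3) = 1.
So G(w) = (15*w**4 - 4*w**2 + 3*w + 18)/6.
Check: d/dw[(15*w**4 - 4*w**2 + 3*w + 18)/6] = 10*w**3 - 4*w/3 + 1/2, which equals G'(w).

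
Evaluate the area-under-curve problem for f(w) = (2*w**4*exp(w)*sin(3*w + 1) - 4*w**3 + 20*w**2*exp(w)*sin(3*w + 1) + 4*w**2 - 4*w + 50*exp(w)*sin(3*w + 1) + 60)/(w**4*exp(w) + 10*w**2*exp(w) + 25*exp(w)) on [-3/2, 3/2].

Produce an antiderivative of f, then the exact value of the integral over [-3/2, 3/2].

Differentiate the proposed F(w) back; it has to land on f(w) exactly.
F(w) = (-2*w**2*exp(w)*cos(3*w + 1) + 12*w - 10*exp(w)*cos(3*w + 1) - 24)/(3*w**2*exp(w) + 15*exp(w)) is an antiderivative of f.
Check: d/dw[(-2*w**2*exp(w)*cos(3*w + 1) + 12*w - 10*exp(w)*cos(3*w + 1) - 24)/(3*w**2*exp(w) + 15*exp(w))] = (2*w**4*exp(w)*sin(3*w + 1) - 4*w**3 + 20*w**2*exp(w)*sin(3*w + 1) + 4*w**2 - 4*w + 50*exp(w)*sin(3*w + 1) + 60)/(w**4*exp(w) + 10*w**2*exp(w) + 25*exp(w)) = f(w).
F(3/2) = -2*cos(11/2)/3 - 8*exp(-3/2)/29; F(-3/2) = -56*exp(3/2)/29 - 2*cos(7/2)/3.
Integral = F(3/2) - F(-3/2) = 2*cos(7/2)/3 - 2*cos(11/2)/3 - 8*exp(-3/2)/29 + 56*exp(3/2)/29.

Antiderivative: F(w) = (-2*w**2*exp(w)*cos(3*w + 1) + 12*w - 10*exp(w)*cos(3*w + 1) - 24)/(3*w**2*exp(w) + 15*exp(w)); value = 2*cos(7/2)/3 - 2*cos(11/2)/3 - 8*exp(-3/2)/29 + 56*exp(3/2)/29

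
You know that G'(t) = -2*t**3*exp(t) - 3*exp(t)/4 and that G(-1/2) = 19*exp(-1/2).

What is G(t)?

Recognize the product-rule pattern: G'(t) = u'v + uv' with u = -2*t**3 + 6*t**2 - 12*t + 45/4, v = exp(t), so integration by parts undoes it.
A general antiderivative is (-8*t**3 + 24*t**2 - 48*t + 45)*exp(t)/4 + C.
The condition gives C = 19*exp(-1/2) - (19*exp(-1/2)) = 0.
So G(t) = (-8*t**3 + 24*t**2 - 48*t + 45)*exp(t)/4.
Check: d/dt[(-8*t**3 + 24*t**2 - 48*t + 45)*exp(t)/4] = -2*t**3*exp(t) - 3*exp(t)/4 = G'(t).

G(t) = (-8*t**3 + 24*t**2 - 48*t + 45)*exp(t)/4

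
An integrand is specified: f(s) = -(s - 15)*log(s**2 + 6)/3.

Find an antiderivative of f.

An antiderivative is F(s) = -s**2*log(s**2 + 6)/6 + s**2/6 + 5*s*log(s**2 + 6) - 10*s - log(s**2 + 6) + 10*sqrt(6)*atan(sqrt(6)*s/6).

Differentiate the proposed F(s) back; it has to land on f(s) exactly.
Check: d/ds[-s**2*log(s**2 + 6)/6 + s**2/6 + 5*s*log(s**2 + 6) - 10*s - log(s**2 + 6) + 10*sqrt(6)*atan(sqrt(6)*s/6)] = -s*log(s**2 + 6)/3 + 5*log(s**2 + 6), which equals f(s).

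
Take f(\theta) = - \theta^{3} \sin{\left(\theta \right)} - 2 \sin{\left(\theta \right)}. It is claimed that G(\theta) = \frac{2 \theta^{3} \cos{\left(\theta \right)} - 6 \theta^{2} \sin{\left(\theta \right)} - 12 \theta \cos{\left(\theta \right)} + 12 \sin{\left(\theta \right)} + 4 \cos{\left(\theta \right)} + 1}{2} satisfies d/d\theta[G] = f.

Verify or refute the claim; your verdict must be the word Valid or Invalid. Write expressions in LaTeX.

d/d\theta[G] = - \theta^{3} \sin{\left(\theta \right)} - 2 \sin{\left(\theta \right)}
This equals f(\theta) exactly, so the claim holds.

Valid: G'(\theta) = f(\theta).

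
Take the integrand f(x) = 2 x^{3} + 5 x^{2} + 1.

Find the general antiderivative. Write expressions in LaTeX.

F(x) = \frac{x \left(3 x^{3} + 10 x^{2} + 6\right)}{6} + C

The integrand splits into summands that can be handled one at a time.
Check: d/dx[\frac{x \left(3 x^{3} + 10 x^{2} + 6\right)}{6}] = 2 x^{3} + 5 x^{2} + 1 = f(x).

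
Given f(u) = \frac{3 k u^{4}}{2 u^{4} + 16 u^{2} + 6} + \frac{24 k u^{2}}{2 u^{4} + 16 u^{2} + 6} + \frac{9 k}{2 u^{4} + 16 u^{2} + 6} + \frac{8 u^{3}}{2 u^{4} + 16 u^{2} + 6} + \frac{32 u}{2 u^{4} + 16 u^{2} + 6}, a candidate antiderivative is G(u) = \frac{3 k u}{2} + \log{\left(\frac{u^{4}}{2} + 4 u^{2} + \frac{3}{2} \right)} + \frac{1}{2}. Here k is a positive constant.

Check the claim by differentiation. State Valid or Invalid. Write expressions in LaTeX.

d/du[G] = \frac{3 k u^{4} + 24 k u^{2} + 9 k + 8 u^{3} + 32 u}{2 u^{4} + 16 u^{2} + 6}
This equals f(u) exactly, so the claim holds.

Valid: G'(u) = f(u).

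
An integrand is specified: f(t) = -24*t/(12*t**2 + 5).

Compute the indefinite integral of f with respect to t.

f matches the chain-rule pattern g'(h)*h' with inner function h(t) = 4*t**2 + 5/3; substituting u = h(t) collapses the integral.
Check: d/dt[-log(4*t**2 + 5/3)] = -24*t/(12*t**2 + 5) = f(t).

F(t) = -log(4*t**2 + 5/3) + C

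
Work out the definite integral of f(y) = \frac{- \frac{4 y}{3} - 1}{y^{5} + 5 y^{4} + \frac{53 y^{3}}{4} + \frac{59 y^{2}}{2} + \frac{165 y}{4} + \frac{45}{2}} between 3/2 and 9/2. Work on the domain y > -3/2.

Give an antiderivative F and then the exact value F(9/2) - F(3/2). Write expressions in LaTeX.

The denominator factors as 3 \left(y + 2\right) \left(2 y + 3\right)^{2} \left(y^{2} + 5\right); partial fractions split f into directly integrable pieces: \frac{4 \left(367 y - 14\right)}{22707 \left(y^{2} + 5\right)} - \frac{4064}{2523 \left(2 y + 3\right)} + \frac{32}{29 \left(2 y + 3\right)^{2}} + \frac{20}{27 \left(y + 2\right)}.
F(y) = - \frac{2032 \log{\left(y + \frac{3}{2} \right)}}{2523} + \frac{20 \log{\left(y + 2 \right)}}{27} + \frac{734 \log{\left(y^{2} + 5 \right)}}{22707} - \frac{56 \sqrt{5} \operatorname{atan}{\left(\frac{\sqrt{5} y}{5} \right)}}{113535} - \frac{16}{58 y + 87} is an antiderivative of f.
Check: d/dy[- \frac{2032 \log{\left(y + \frac{3}{2} \right)}}{2523} + \frac{20 \log{\left(y + 2 \right)}}{27} + \frac{734 \log{\left(y^{2} + 5 \right)}}{22707} - \frac{56 \sqrt{5} \operatorname{atan}{\left(\frac{\sqrt{5} y}{5} \right)}}{113535} - \frac{16}{58 y + 87}] = \frac{- 16 y - 12}{12 y^{5} + 60 y^{4} + 159 y^{3} + 354 y^{2} + 495 y + 270}, which equals f(y).
F(9/2) = - \frac{2032 \log{\left(6 \right)}}{2523} - \frac{4}{87} - \frac{56 \sqrt{5} \operatorname{atan}{\left(\frac{9 \sqrt{5}}{10} \right)}}{113535} + \frac{734 \log{\left(\frac{101}{4} \right)}}{22707} + \frac{20 \log{\left(\frac{13}{2} \right)}}{27}; F(3/2) = - \frac{2032 \log{\left(3 \right)}}{2523} - \frac{8}{87} - \frac{56 \sqrt{5} \operatorname{atan}{\left(\frac{3 \sqrt{5}}{10} \right)}}{113535} + \frac{734 \log{\left(\frac{29}{4} \right)}}{22707} + \frac{20 \log{\left(\frac{7}{2} \right)}}{27}.
Integral = F(9/2) - F(3/2) = - \frac{2032 \log{\left(6 \right)}}{2523} - \frac{20 \log{\left(\frac{7}{2} \right)}}{27} - \frac{734 \log{\left(\frac{29}{4} \right)}}{22707} - \frac{56 \sqrt{5} \operatorname{atan}{\left(\frac{9 \sqrt{5}}{10} \right)}}{113535} + \frac{56 \sqrt{5} \operatorname{atan}{\left(\frac{3 \sqrt{5}}{10} \right)}}{113535} + \frac{4}{87} + \frac{734 \log{\left(\frac{101}{4} \right)}}{22707} + \frac{2032 \log{\left(3 \right)}}{2523} + \frac{20 \log{\left(\frac{13}{2} \right)}}{27}.

Antiderivative: F(y) = - \frac{2032 \log{\left(y + \frac{3}{2} \right)}}{2523} + \frac{20 \log{\left(y + 2 \right)}}{27} + \frac{734 \log{\left(y^{2} + 5 \right)}}{22707} - \frac{56 \sqrt{5} \operatorname{atan}{\left(\frac{\sqrt{5} y}{5} \right)}}{113535} - \frac{16}{58 y + 87}; value = - \frac{2032 \log{\left(6 \right)}}{2523} - \frac{20 \log{\left(\frac{7}{2} \right)}}{27} - \frac{734 \log{\left(\frac{29}{4} \right)}}{22707} - \frac{56 \sqrt{5} \operatorname{atan}{\left(\frac{9 \sqrt{5}}{10} \right)}}{113535} + \frac{56 \sqrt{5} \operatorname{atan}{\left(\frac{3 \sqrt{5}}{10} \right)}}{113535} + \frac{4}{87} + \frac{734 \log{\left(\frac{101}{4} \right)}}{22707} + \frac{2032 \log{\left(3 \right)}}{2523} + \frac{20 \log{\left(\frac{13}{2} \right)}}{27}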